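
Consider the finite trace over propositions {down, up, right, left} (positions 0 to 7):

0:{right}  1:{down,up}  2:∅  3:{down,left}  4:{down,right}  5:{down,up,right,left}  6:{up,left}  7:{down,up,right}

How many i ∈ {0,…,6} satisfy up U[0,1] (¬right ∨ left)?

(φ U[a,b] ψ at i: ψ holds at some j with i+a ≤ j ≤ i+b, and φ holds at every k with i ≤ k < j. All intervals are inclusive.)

5

Evaluate at each i in [0,6]:
  i=0: ✗ (lhs fails at k=0 before rhs at j=1)
  i=1: ✓ (rhs at j=1)
  i=2: ✓ (rhs at j=2)
  i=3: ✓ (rhs at j=3)
  i=4: ✗ (lhs fails at k=4 before rhs at j=5)
  i=5: ✓ (rhs at j=5)
  i=6: ✓ (rhs at j=6)
Positions where it holds: {1, 2, 3, 5, 6} → 5.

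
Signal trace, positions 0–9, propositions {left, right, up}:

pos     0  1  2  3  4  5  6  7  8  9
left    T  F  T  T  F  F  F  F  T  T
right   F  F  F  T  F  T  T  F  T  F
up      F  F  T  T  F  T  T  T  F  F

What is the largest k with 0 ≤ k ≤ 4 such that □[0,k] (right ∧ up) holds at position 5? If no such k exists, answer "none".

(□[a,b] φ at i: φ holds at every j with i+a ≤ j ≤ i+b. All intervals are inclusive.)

(right ∧ up) must hold from j=5 onward; find where it first fails.
  j=5: holds
  j=6: holds
  j=7: fails
Holds on [5,6], so largest k = 1.

1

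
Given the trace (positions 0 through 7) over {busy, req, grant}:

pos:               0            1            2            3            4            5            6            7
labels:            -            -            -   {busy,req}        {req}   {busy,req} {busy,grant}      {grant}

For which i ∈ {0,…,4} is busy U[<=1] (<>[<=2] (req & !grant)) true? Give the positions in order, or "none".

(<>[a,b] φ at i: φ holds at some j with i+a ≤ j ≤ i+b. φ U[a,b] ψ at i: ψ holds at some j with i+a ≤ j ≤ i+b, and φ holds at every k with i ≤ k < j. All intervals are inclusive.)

1, 2, 3, 4

Evaluate at each i in [0,4]:
  i=0: ✗ (lhs fails at k=0 before rhs at j=1)
  i=1: ✓ (rhs at j=1)
  i=2: ✓ (rhs at j=2)
  i=3: ✓ (rhs at j=3)
  i=4: ✓ (rhs at j=4)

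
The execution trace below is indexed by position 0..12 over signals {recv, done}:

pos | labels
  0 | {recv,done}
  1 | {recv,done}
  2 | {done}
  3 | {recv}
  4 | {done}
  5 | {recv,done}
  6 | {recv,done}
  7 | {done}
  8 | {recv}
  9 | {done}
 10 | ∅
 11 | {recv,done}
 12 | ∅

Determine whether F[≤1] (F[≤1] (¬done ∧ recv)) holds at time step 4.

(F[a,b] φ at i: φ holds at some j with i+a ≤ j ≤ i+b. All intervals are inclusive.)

No

Check F[≤1] (¬done ∧ recv) at each j in [4,5]:
  j=4: fails (none in [4,5])
  j=5: fails (none in [5,6])
No position in the window satisfies it → formula fails.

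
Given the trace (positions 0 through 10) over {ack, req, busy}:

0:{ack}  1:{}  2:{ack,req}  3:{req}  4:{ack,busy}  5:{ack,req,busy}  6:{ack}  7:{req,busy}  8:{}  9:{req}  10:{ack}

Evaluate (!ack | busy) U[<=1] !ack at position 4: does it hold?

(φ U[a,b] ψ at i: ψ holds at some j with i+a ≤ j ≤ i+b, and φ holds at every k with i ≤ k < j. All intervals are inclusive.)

No

Need some j in [4,5] with !ack, and (!ack | busy) at every k in [4,j-1].
  j=4: !ack false.
  j=5: !ack false.
No j in the window works → until fails.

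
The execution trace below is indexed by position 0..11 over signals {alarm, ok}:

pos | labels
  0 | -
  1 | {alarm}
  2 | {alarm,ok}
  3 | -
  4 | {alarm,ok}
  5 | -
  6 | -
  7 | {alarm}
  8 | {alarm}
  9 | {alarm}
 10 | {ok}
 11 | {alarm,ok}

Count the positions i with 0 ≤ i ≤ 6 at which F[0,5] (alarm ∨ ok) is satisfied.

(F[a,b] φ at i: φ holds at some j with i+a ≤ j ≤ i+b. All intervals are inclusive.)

Evaluate at each i in [0,6]:
  i=0: ✓ (witness j=1)
  i=1: ✓ (witness j=1)
  i=2: ✓ (witness j=2)
  i=3: ✓ (witness j=4)
  i=4: ✓ (witness j=4)
  i=5: ✓ (witness j=7)
  i=6: ✓ (witness j=7)
Positions where it holds: {0, 1, 2, 3, 4, 5, 6} → 7.

7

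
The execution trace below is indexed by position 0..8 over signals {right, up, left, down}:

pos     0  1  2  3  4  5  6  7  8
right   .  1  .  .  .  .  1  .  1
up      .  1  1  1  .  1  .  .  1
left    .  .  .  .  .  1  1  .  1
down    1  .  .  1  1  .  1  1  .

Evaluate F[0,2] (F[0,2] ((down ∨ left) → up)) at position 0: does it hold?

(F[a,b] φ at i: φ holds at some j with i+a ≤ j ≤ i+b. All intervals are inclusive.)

Check F[0,2] ((down ∨ left) → up) at each j in [0,2]:
  j=0: holds (witness at 1)
  j=1: holds (witness at 1)
  j=2: holds (witness at 2)
Found at j=0 → formula holds.

True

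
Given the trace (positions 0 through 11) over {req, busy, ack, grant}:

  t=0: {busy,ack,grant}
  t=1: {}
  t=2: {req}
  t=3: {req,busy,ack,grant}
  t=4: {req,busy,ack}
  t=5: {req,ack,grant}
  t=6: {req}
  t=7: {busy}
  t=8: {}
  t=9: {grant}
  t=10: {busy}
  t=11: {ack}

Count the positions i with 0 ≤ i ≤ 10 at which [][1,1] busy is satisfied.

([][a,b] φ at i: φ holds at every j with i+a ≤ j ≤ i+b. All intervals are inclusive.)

Evaluate at each i in [0,10]:
  i=0: ✗ (fails at j=1)
  i=1: ✗ (fails at j=2)
  i=2: ✓ (all of [3,3])
  i=3: ✓ (all of [4,4])
  i=4: ✗ (fails at j=5)
  i=5: ✗ (fails at j=6)
  i=6: ✓ (all of [7,7])
  i=7: ✗ (fails at j=8)
  i=8: ✗ (fails at j=9)
  i=9: ✓ (all of [10,10])
  i=10: ✗ (fails at j=11)
Positions where it holds: {2, 3, 6, 9} → 4.

4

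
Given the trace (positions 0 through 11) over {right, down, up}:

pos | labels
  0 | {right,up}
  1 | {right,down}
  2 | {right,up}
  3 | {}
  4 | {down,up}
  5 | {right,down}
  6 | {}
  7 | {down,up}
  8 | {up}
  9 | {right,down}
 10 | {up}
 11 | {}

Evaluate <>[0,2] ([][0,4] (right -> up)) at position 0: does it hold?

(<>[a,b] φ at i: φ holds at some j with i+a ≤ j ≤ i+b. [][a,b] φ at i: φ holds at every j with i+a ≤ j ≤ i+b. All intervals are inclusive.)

Check [][0,4] (right -> up) at each j in [0,2]:
  j=0: fails at 1
  j=1: fails at 1
  j=2: fails at 5
No position in the window satisfies it → formula fails.

False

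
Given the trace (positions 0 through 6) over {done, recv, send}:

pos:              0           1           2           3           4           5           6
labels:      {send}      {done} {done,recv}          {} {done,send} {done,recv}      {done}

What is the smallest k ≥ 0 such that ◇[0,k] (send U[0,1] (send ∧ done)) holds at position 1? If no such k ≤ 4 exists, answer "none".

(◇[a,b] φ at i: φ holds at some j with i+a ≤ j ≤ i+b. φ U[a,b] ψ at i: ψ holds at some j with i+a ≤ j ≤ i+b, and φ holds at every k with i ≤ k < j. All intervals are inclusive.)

3

Scan j = 1,2,… for (send U[0,1] (send ∧ done)):
  j=1: fails
  j=2: fails
  j=3: fails
  j=4: holds
First hit at j=4, so smallest k = 4-1 = 3.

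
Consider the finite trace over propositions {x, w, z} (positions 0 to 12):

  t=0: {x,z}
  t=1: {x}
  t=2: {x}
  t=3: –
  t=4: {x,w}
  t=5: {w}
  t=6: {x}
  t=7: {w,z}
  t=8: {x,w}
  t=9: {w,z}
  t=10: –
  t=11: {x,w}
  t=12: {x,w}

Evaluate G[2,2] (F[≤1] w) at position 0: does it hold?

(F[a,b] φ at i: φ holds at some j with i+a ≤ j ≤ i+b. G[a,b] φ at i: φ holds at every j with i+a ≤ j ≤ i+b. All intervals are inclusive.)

Does not hold

Check F[≤1] w at every j in [2,2]:
  j=2: fails (none in [2,3])
Fails at j=2 → formula fails.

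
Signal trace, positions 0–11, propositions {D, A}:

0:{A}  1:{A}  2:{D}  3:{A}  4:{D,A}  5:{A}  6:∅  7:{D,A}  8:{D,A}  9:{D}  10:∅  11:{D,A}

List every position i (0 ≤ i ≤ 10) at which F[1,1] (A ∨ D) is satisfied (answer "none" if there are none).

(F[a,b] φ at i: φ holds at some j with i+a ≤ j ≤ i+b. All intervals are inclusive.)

0, 1, 2, 3, 4, 6, 7, 8, 10

Evaluate at each i in [0,10]:
  i=0: ✓ (witness j=1)
  i=1: ✓ (witness j=2)
  i=2: ✓ (witness j=3)
  i=3: ✓ (witness j=4)
  i=4: ✓ (witness j=5)
  i=5: ✗ (none in [6,6])
  i=6: ✓ (witness j=7)
  i=7: ✓ (witness j=8)
  i=8: ✓ (witness j=9)
  i=9: ✗ (none in [10,10])
  i=10: ✓ (witness j=11)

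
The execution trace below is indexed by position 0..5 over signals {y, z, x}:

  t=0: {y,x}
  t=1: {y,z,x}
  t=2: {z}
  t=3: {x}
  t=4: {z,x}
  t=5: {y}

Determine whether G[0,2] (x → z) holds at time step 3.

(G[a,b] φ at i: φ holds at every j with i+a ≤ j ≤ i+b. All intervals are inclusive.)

Does not hold

Check (x → z) at every j in [3,5]:
  j=3: antecedent true; consequent false → ✗
  j=4: antecedent true; consequent true → ✓
  j=5: antecedent false → ✓
Fails at j=3 → formula fails.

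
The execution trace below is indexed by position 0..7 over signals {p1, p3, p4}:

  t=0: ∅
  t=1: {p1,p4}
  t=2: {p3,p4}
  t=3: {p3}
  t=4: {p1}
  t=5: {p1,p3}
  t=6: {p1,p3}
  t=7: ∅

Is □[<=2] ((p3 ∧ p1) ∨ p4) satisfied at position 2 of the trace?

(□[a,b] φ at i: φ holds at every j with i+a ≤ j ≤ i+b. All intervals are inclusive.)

Check ((p3 ∧ p1) ∨ p4) at every j in [2,4]:
  j=2: true
  j=3: false
  j=4: false
Fails at j=3 → formula fails.

False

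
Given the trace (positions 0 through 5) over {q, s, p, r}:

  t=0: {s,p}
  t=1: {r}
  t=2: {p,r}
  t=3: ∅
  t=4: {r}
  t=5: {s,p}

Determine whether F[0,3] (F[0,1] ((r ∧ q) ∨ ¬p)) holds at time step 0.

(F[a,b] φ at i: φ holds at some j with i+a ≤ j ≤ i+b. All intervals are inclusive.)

Check F[0,1] ((r ∧ q) ∨ ¬p) at each j in [0,3]:
  j=0: holds (witness at 1)
  j=1: holds (witness at 1)
  j=2: holds (witness at 3)
  j=3: holds (witness at 3)
Found at j=0 → formula holds.

True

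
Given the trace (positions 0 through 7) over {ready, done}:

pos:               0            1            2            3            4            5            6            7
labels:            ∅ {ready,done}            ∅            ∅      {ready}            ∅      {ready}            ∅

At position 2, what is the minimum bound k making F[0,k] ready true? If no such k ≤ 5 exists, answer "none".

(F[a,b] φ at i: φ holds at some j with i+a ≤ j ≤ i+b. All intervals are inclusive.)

Scan j = 2,3,… for ready:
  j=2: fails
  j=3: fails
  j=4: holds
First hit at j=4, so smallest k = 4-2 = 2.

2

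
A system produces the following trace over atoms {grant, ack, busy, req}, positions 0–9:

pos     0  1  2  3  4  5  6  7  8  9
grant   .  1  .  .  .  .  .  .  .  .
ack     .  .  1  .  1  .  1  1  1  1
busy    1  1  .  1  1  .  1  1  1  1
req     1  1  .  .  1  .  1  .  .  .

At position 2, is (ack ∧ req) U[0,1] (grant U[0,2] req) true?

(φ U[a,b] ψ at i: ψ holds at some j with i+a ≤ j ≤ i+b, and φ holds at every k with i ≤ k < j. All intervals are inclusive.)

Need some j in [2,3] with (grant U[0,2] req), and (ack ∧ req) at every k in [2,j-1].
  j=2: (grant U[0,2] req) — fails.
  j=3: (grant U[0,2] req) — fails.
No j in the window works → until fails.

False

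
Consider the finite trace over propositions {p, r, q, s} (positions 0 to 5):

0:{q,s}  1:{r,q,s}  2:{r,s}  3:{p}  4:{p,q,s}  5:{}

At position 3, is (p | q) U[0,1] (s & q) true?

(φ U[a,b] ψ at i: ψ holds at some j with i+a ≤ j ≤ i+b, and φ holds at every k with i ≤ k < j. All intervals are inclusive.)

Need some j in [3,4] with (s & q), and (p | q) at every k in [3,j-1].
  j=3: (s & q) false.
  j=4: (s & q) holds; (p | q) holds at every k in [3,3] → satisfied.

Yes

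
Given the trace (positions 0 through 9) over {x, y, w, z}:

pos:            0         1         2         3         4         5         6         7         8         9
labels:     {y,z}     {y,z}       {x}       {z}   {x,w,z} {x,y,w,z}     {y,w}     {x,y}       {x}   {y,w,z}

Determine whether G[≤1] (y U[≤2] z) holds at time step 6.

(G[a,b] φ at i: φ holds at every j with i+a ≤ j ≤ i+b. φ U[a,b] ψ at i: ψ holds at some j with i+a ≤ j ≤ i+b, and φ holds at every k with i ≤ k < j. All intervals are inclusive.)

No

Check (y U[≤2] z) at every j in [6,7]:
  j=6: fails
  j=7: fails
Fails at j=6 → formula fails.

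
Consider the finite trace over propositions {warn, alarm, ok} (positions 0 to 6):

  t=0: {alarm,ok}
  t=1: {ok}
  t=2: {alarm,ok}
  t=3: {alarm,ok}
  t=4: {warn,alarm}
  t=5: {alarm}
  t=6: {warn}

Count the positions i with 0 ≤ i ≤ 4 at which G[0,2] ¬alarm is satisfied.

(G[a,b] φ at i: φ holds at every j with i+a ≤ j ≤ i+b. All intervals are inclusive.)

Evaluate at each i in [0,4]:
  i=0: ✗ (fails at j=0)
  i=1: ✗ (fails at j=2)
  i=2: ✗ (fails at j=2)
  i=3: ✗ (fails at j=3)
  i=4: ✗ (fails at j=4)
Positions where it holds: {} → 0.

0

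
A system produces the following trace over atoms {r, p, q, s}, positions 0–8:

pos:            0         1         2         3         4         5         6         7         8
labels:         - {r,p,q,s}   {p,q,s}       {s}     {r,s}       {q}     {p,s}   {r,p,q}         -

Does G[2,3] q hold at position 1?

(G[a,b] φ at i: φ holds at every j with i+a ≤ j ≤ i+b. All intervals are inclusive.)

False

Check q at every j in [3,4]:
  j=3: false
  j=4: false
Fails at j=3 → formula fails.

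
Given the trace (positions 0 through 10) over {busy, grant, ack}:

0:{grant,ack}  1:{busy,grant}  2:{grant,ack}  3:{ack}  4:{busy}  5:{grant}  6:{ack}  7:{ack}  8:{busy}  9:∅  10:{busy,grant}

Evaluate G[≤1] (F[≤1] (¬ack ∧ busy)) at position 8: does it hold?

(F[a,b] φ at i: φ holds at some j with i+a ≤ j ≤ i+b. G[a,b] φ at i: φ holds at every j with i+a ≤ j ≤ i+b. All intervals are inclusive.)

Yes

Check F[≤1] (¬ack ∧ busy) at every j in [8,9]:
  j=8: holds (witness at 8)
  j=9: holds (witness at 10)
All positions satisfy it → formula holds.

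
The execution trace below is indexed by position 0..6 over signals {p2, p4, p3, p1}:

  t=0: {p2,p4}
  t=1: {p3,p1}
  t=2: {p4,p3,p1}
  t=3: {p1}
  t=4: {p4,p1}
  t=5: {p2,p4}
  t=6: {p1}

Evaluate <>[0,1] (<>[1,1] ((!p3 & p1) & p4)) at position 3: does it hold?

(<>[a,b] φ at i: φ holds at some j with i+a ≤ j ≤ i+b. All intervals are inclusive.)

Check <>[1,1] ((!p3 & p1) & p4) at each j in [3,4]:
  j=3: holds (witness at 4)
  j=4: fails (none in [5,5])
Found at j=3 → formula holds.

Yes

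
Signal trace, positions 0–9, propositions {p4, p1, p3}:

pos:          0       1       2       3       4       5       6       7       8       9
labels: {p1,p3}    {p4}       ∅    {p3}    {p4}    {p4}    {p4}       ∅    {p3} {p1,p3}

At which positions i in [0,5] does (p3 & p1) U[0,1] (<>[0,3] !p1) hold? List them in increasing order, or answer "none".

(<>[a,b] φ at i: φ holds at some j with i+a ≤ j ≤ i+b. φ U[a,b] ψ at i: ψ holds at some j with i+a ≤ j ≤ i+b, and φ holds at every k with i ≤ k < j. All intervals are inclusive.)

0, 1, 2, 3, 4, 5

Evaluate at each i in [0,5]:
  i=0: ✓ (rhs at j=0)
  i=1: ✓ (rhs at j=1)
  i=2: ✓ (rhs at j=2)
  i=3: ✓ (rhs at j=3)
  i=4: ✓ (rhs at j=4)
  i=5: ✓ (rhs at j=5)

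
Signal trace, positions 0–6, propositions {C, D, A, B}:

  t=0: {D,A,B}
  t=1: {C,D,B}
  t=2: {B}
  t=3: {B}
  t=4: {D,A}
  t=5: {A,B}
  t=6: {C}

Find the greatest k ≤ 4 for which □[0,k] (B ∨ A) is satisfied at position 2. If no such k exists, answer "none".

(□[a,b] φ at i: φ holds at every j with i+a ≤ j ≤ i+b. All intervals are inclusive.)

(B ∨ A) must hold from j=2 onward; find where it first fails.
  j=2: holds
  j=3: holds
  j=4: holds
  j=5: holds
  j=6: fails
Holds on [2,5], so largest k = 3.

3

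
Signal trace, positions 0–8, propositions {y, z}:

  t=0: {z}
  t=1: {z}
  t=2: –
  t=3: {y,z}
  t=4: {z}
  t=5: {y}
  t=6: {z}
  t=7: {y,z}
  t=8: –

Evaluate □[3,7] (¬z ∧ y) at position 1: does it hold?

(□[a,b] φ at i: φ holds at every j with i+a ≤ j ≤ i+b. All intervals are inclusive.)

False

Check (¬z ∧ y) at every j in [4,8]:
  j=4: false
  j=5: true
  j=6: false
  j=7: false
  j=8: false
Fails at j=4 → formula fails.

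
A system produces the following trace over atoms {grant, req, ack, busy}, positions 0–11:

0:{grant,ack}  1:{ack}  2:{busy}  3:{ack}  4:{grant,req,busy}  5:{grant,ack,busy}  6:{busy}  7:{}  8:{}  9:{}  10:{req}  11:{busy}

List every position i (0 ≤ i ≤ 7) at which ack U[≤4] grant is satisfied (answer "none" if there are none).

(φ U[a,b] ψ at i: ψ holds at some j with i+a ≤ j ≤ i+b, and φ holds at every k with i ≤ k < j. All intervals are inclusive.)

Evaluate at each i in [0,7]:
  i=0: ✓ (rhs at j=0)
  i=1: ✗ (lhs fails at k=2 before rhs at j=4)
  i=2: ✗ (lhs fails at k=2 before rhs at j=4)
  i=3: ✓ (rhs at j=4; lhs holds on [3,3])
  i=4: ✓ (rhs at j=4)
  i=5: ✓ (rhs at j=5)
  i=6: ✗ (no rhs in [6,10])
  i=7: ✗ (no rhs in [7,11])

0, 3, 4, 5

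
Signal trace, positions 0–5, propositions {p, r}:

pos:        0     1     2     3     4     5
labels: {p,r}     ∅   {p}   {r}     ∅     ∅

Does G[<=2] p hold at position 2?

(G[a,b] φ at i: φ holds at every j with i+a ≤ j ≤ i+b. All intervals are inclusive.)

Check p at every j in [2,4]:
  j=2: true
  j=3: false
  j=4: false
Fails at j=3 → formula fails.

No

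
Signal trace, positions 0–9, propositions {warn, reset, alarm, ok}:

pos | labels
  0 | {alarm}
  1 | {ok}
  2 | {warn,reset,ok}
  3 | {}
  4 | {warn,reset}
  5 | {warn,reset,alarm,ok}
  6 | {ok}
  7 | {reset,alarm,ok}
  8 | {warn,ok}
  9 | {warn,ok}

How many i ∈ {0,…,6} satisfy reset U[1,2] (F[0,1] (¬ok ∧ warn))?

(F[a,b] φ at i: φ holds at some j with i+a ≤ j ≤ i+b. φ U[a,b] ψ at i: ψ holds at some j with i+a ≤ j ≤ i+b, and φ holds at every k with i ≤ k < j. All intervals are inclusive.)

Evaluate at each i in [0,6]:
  i=0: ✗ (no rhs in [1,2])
  i=1: ✗ (lhs fails at k=1 before rhs at j=3)
  i=2: ✓ (rhs at j=3; lhs holds on [2,2])
  i=3: ✗ (lhs fails at k=3 before rhs at j=4)
  i=4: ✗ (no rhs in [5,6])
  i=5: ✗ (no rhs in [6,7])
  i=6: ✗ (no rhs in [7,8])
Positions where it holds: {2} → 1.

1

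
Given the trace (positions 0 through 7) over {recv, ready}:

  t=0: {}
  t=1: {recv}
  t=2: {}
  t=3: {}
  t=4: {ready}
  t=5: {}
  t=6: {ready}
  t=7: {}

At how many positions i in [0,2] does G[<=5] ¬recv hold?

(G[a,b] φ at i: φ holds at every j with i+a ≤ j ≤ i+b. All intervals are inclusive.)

1

Evaluate at each i in [0,2]:
  i=0: ✗ (fails at j=1)
  i=1: ✗ (fails at j=1)
  i=2: ✓ (all of [2,7])
Positions where it holds: {2} → 1.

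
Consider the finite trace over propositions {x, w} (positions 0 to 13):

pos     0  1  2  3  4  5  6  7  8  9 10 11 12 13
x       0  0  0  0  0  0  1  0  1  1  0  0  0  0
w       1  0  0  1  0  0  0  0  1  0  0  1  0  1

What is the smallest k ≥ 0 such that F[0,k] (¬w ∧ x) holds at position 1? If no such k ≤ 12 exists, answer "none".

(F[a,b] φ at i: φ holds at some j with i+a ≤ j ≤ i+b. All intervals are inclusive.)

5

Scan j = 1,2,… for (¬w ∧ x):
  j=1: fails
  j=2: fails
  j=3: fails
  j=4: fails
  j=5: fails
  j=6: holds
First hit at j=6, so smallest k = 6-1 = 5.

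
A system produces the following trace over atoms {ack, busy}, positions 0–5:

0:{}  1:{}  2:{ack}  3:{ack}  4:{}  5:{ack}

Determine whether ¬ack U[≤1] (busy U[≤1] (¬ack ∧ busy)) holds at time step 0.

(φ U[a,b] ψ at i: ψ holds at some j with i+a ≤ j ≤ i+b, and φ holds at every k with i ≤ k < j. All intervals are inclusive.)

Does not hold

Need some j in [0,1] with (busy U[≤1] (¬ack ∧ busy)), and ¬ack at every k in [0,j-1].
  j=0: (busy U[≤1] (¬ack ∧ busy)) — fails.
  j=1: (busy U[≤1] (¬ack ∧ busy)) — fails.
No j in the window works → until fails.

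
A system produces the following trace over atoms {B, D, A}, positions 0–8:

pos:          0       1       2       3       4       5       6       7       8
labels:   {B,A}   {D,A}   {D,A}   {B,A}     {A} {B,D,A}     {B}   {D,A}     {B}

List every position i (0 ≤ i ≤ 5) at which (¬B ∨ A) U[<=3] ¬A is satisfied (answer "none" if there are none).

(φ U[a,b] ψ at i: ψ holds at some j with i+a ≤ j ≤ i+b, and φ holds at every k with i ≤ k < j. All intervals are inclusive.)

3, 4, 5

Evaluate at each i in [0,5]:
  i=0: ✗ (no rhs in [0,3])
  i=1: ✗ (no rhs in [1,4])
  i=2: ✗ (no rhs in [2,5])
  i=3: ✓ (rhs at j=6; lhs holds on [3,5])
  i=4: ✓ (rhs at j=6; lhs holds on [4,5])
  i=5: ✓ (rhs at j=6; lhs holds on [5,5])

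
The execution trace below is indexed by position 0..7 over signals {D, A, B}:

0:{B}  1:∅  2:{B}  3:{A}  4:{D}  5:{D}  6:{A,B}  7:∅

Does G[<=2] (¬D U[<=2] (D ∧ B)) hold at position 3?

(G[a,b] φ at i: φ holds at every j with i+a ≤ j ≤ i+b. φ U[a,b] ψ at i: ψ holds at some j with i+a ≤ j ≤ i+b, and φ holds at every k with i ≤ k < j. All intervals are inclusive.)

Check (¬D U[<=2] (D ∧ B)) at every j in [3,5]:
  j=3: fails
  j=4: fails
  j=5: fails
Fails at j=3 → formula fails.

Does not hold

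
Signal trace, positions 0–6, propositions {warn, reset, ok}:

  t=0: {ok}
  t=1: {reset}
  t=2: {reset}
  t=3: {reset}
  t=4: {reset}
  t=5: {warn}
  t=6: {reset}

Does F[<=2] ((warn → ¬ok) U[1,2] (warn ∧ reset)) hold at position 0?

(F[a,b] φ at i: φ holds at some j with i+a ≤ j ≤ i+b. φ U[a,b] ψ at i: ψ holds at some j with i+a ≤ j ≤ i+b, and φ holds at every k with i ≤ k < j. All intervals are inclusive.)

False

Check ((warn → ¬ok) U[1,2] (warn ∧ reset)) at each j in [0,2]:
  j=0: fails
  j=1: fails
  j=2: fails
No position in the window satisfies it → formula fails.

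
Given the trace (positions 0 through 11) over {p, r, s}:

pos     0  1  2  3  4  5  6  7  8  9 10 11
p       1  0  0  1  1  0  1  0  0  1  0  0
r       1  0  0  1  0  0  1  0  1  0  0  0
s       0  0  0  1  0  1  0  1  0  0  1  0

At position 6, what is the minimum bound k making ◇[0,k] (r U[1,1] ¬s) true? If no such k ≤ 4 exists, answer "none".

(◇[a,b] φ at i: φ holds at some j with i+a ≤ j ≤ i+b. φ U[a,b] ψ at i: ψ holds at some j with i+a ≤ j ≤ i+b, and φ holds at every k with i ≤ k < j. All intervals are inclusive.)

2

Scan j = 6,7,… for (r U[1,1] ¬s):
  j=6: fails
  j=7: fails
  j=8: holds
First hit at j=8, so smallest k = 8-6 = 2.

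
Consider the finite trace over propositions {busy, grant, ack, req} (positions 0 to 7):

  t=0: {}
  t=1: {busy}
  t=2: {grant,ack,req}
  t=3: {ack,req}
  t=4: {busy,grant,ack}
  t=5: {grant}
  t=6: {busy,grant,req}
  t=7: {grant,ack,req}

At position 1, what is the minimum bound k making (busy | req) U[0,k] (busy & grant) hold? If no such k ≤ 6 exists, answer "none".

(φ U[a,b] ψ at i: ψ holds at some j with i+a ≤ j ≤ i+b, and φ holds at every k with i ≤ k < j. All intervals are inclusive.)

Need earliest j ≥ 1 with (busy & grant), and (busy | req) at every k in [1,j-1].
  j=1: rhs fails.
  j=2: rhs fails.
  j=3: rhs fails.
  j=4: rhs holds; lhs holds on [1,3]. k = 3.

3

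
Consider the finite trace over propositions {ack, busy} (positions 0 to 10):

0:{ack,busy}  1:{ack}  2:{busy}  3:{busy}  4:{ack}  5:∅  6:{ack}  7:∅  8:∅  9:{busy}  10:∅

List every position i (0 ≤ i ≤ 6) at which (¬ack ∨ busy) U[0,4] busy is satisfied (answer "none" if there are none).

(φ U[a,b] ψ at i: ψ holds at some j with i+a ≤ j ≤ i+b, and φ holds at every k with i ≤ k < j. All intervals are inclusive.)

0, 2, 3

Evaluate at each i in [0,6]:
  i=0: ✓ (rhs at j=0)
  i=1: ✗ (lhs fails at k=1 before rhs at j=2)
  i=2: ✓ (rhs at j=2)
  i=3: ✓ (rhs at j=3)
  i=4: ✗ (no rhs in [4,8])
  i=5: ✗ (lhs fails at k=6 before rhs at j=9)
  i=6: ✗ (lhs fails at k=6 before rhs at j=9)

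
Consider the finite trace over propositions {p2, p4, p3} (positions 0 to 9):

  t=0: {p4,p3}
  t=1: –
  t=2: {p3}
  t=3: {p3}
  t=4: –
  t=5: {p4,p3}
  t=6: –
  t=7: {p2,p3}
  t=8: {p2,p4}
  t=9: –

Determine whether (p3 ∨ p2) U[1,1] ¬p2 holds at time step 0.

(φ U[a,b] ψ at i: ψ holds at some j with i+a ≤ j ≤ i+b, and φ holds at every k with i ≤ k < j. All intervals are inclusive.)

Need some j in [1,1] with ¬p2, and (p3 ∨ p2) at every k in [0,j-1].
  j=1: ¬p2 holds; (p3 ∨ p2) holds at every k in [0,0] → satisfied.

Yes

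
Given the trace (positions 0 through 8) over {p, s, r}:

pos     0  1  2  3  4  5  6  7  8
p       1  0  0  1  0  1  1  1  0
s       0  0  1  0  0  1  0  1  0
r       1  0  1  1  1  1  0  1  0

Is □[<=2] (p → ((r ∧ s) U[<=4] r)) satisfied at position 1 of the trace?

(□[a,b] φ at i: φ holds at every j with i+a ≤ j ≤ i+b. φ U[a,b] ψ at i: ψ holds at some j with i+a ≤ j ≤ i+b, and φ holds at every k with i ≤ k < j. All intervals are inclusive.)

Check (p → ((r ∧ s) U[<=4] r)) at every j in [1,3]:
  j=1: antecedent false → ✓
  j=2: antecedent false → ✓
  j=3: antecedent true; consequent holds → ✓
All positions satisfy it → formula holds.

True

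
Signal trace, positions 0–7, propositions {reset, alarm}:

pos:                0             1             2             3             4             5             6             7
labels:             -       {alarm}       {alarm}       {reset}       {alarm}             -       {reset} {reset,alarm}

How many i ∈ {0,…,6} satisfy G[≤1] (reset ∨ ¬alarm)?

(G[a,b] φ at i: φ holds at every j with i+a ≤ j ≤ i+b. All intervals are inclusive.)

2

Evaluate at each i in [0,6]:
  i=0: ✗ (fails at j=1)
  i=1: ✗ (fails at j=1)
  i=2: ✗ (fails at j=2)
  i=3: ✗ (fails at j=4)
  i=4: ✗ (fails at j=4)
  i=5: ✓ (all of [5,6])
  i=6: ✓ (all of [6,7])
Positions where it holds: {5, 6} → 2.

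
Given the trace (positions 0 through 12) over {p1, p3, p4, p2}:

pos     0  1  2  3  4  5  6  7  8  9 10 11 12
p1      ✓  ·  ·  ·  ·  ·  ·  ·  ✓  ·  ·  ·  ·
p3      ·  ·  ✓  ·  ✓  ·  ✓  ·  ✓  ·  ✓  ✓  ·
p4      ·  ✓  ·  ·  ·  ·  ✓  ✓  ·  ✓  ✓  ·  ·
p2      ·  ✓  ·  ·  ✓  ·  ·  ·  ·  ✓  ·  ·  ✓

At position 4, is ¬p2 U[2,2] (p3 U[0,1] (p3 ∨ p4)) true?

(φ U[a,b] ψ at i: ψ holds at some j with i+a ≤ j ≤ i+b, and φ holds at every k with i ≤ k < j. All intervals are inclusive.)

Need some j in [6,6] with (p3 U[0,1] (p3 ∨ p4)), and ¬p2 at every k in [4,j-1].
  j=6: (p3 U[0,1] (p3 ∨ p4)) holds, but ¬p2 fails at k=4 → not this j.
No j in the window works → until fails.

No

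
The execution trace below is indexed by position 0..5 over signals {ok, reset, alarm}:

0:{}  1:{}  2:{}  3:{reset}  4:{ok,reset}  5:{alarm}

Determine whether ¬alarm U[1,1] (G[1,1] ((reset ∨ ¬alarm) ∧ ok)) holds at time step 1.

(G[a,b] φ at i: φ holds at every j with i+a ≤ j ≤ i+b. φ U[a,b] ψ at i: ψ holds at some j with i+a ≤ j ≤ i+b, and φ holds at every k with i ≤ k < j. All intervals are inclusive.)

Need some j in [2,2] with G[1,1] ((reset ∨ ¬alarm) ∧ ok), and ¬alarm at every k in [1,j-1].
  j=2: G[1,1] ((reset ∨ ¬alarm) ∧ ok) — fails at 3.
No j in the window works → until fails.

Does not hold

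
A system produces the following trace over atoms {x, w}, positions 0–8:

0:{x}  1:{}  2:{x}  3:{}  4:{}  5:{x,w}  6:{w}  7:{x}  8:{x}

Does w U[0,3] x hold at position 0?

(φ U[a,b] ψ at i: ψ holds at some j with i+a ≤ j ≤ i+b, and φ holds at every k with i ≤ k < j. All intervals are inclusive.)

Yes

Need some j in [0,3] with x, and w at every k in [0,j-1].
  j=0: x holds; no prefix to check → satisfied.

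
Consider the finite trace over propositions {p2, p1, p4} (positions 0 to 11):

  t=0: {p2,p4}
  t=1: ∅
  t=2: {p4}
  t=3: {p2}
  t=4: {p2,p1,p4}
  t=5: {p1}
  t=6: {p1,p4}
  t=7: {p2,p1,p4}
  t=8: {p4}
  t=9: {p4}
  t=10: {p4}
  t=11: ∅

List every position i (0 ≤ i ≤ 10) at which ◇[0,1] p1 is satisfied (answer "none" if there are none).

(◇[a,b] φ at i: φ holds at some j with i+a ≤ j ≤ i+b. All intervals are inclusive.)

Evaluate at each i in [0,10]:
  i=0: ✗ (none in [0,1])
  i=1: ✗ (none in [1,2])
  i=2: ✗ (none in [2,3])
  i=3: ✓ (witness j=4)
  i=4: ✓ (witness j=4)
  i=5: ✓ (witness j=5)
  i=6: ✓ (witness j=6)
  i=7: ✓ (witness j=7)
  i=8: ✗ (none in [8,9])
  i=9: ✗ (none in [9,10])
  i=10: ✗ (none in [10,11])

3, 4, 5, 6, 7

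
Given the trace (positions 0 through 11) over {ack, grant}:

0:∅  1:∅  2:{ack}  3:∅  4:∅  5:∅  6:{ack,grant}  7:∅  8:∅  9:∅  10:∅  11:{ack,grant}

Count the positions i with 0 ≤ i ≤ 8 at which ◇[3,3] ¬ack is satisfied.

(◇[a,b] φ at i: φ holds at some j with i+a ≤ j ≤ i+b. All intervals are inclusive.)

7

Evaluate at each i in [0,8]:
  i=0: ✓ (witness j=3)
  i=1: ✓ (witness j=4)
  i=2: ✓ (witness j=5)
  i=3: ✗ (none in [6,6])
  i=4: ✓ (witness j=7)
  i=5: ✓ (witness j=8)
  i=6: ✓ (witness j=9)
  i=7: ✓ (witness j=10)
  i=8: ✗ (none in [11,11])
Positions where it holds: {0, 1, 2, 4, 5, 6, 7} → 7.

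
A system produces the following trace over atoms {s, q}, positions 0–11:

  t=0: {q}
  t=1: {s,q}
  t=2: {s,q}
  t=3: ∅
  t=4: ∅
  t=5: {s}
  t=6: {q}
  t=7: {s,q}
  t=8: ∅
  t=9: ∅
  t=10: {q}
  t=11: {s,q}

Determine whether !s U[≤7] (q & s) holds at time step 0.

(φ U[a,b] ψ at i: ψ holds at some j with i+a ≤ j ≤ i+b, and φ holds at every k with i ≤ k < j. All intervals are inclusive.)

Yes

Need some j in [0,7] with (q & s), and !s at every k in [0,j-1].
  j=0: (q & s) false.
  j=1: (q & s) holds; !s holds at every k in [0,0] → satisfied.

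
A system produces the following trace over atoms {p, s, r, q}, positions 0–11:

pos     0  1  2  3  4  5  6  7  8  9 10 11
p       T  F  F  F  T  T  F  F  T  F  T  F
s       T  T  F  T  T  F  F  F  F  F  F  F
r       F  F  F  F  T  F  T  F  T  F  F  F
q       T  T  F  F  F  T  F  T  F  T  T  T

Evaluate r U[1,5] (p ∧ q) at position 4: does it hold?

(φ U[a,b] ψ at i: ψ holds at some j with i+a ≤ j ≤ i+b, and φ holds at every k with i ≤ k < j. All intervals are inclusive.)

Need some j in [5,9] with (p ∧ q), and r at every k in [4,j-1].
  j=5: (p ∧ q) holds; r holds at every k in [4,4] → satisfied.

True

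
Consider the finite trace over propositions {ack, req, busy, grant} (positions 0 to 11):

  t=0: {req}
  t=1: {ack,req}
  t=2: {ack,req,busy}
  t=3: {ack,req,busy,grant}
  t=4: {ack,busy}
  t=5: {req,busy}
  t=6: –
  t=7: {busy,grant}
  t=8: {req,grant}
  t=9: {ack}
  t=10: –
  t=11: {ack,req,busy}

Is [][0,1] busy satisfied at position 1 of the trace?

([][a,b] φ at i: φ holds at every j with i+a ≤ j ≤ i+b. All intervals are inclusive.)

Check busy at every j in [1,2]:
  j=1: false
  j=2: true
Fails at j=1 → formula fails.

False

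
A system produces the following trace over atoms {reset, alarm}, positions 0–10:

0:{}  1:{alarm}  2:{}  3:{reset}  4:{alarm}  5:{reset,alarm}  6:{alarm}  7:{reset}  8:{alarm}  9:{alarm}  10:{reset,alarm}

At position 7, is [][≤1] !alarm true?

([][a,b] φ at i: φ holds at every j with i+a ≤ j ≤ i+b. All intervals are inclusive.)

No

Check !alarm at every j in [7,8]:
  j=7: true
  j=8: false
Fails at j=8 → formula fails.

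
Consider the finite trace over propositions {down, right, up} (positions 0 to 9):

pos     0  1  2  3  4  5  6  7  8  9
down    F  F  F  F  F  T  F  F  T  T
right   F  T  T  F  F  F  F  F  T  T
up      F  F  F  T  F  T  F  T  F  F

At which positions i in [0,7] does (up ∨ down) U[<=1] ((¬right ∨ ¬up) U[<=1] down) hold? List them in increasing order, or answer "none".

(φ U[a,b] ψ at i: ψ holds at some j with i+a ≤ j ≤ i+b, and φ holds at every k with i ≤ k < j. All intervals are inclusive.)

Evaluate at each i in [0,7]:
  i=0: ✗ (no rhs in [0,1])
  i=1: ✗ (no rhs in [1,2])
  i=2: ✗ (no rhs in [2,3])
  i=3: ✓ (rhs at j=4; lhs holds on [3,3])
  i=4: ✓ (rhs at j=4)
  i=5: ✓ (rhs at j=5)
  i=6: ✗ (lhs fails at k=6 before rhs at j=7)
  i=7: ✓ (rhs at j=7)

3, 4, 5, 7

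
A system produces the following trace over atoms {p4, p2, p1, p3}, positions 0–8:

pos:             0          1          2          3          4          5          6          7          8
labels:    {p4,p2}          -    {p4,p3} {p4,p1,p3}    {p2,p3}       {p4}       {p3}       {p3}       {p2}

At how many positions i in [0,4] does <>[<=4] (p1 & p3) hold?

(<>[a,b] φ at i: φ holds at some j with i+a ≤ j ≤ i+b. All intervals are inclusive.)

Evaluate at each i in [0,4]:
  i=0: ✓ (witness j=3)
  i=1: ✓ (witness j=3)
  i=2: ✓ (witness j=3)
  i=3: ✓ (witness j=3)
  i=4: ✗ (none in [4,8])
Positions where it holds: {0, 1, 2, 3} → 4.

4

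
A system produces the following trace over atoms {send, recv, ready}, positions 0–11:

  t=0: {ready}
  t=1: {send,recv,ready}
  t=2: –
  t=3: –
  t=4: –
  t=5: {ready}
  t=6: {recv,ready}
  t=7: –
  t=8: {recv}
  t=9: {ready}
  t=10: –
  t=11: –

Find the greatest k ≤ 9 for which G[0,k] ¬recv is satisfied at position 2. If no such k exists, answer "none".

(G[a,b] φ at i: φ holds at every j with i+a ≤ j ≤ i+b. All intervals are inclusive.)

¬recv must hold from j=2 onward; find where it first fails.
  j=2: holds
  j=3: holds
  j=4: holds
  j=5: holds
  j=6: fails
Holds on [2,5], so largest k = 3.

3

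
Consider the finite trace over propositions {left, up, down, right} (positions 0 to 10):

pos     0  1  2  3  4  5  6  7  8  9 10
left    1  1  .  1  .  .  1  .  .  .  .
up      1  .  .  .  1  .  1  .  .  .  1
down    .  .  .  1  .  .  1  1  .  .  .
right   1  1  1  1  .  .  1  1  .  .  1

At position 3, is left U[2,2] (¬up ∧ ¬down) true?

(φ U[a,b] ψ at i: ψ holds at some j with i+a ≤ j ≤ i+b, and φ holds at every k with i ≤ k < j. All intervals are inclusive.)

Does not hold

Need some j in [5,5] with (¬up ∧ ¬down), and left at every k in [3,j-1].
  j=5: (¬up ∧ ¬down) holds, but left fails at k=4 → not this j.
No j in the window works → until fails.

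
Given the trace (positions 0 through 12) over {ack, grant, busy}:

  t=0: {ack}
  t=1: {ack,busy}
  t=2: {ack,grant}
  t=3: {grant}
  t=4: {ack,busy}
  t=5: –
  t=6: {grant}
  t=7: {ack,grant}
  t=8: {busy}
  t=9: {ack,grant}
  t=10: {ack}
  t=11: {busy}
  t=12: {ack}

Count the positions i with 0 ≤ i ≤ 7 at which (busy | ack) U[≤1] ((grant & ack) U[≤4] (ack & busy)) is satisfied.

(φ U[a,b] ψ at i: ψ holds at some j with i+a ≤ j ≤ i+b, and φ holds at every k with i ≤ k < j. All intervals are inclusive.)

Evaluate at each i in [0,7]:
  i=0: ✓ (rhs at j=1; lhs holds on [0,0])
  i=1: ✓ (rhs at j=1)
  i=2: ✗ (no rhs in [2,3])
  i=3: ✗ (lhs fails at k=3 before rhs at j=4)
  i=4: ✓ (rhs at j=4)
  i=5: ✗ (no rhs in [5,6])
  i=6: ✗ (no rhs in [6,7])
  i=7: ✗ (no rhs in [7,8])
Positions where it holds: {0, 1, 4} → 3.

3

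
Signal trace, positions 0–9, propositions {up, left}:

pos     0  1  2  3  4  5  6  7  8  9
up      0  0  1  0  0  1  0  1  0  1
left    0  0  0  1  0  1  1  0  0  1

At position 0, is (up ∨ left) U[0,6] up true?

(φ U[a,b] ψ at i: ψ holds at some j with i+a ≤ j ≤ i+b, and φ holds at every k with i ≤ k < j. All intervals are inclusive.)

Need some j in [0,6] with up, and (up ∨ left) at every k in [0,j-1].
  j=0: up false.
  j=1: up false.
  j=2: up holds, but (up ∨ left) fails at k=0 → not this j.
  j=3: up false.
  j=4: up false.
  j=5: up holds, but (up ∨ left) fails at k=0 → not this j.
  j=6: up false.
No j in the window works → until fails.

No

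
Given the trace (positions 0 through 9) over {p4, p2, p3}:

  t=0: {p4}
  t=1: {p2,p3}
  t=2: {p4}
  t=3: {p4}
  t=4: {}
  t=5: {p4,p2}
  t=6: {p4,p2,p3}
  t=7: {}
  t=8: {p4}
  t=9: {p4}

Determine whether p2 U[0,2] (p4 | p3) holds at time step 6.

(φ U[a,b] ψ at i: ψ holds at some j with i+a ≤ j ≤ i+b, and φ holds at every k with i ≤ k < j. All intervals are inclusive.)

Need some j in [6,8] with (p4 | p3), and p2 at every k in [6,j-1].
  j=6: (p4 | p3) holds; no prefix to check → satisfied.

True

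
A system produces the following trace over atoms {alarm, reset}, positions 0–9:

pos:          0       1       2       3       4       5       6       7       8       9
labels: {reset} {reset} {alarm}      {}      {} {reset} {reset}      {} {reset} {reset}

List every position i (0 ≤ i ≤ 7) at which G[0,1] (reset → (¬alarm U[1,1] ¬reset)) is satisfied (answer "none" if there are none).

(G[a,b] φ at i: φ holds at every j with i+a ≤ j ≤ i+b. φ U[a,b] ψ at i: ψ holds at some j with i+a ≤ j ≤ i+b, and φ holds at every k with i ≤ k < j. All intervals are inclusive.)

1, 2, 3, 6

Evaluate at each i in [0,7]:
  i=0: ✗ (fails at j=0)
  i=1: ✓ (all of [1,2])
  i=2: ✓ (all of [2,3])
  i=3: ✓ (all of [3,4])
  i=4: ✗ (fails at j=5)
  i=5: ✗ (fails at j=5)
  i=6: ✓ (all of [6,7])
  i=7: ✗ (fails at j=8)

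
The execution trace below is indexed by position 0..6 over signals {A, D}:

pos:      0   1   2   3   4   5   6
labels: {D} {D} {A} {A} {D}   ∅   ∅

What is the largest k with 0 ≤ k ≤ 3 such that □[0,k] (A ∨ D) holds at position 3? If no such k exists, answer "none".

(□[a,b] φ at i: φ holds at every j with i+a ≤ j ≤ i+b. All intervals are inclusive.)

1

(A ∨ D) must hold from j=3 onward; find where it first fails.
  j=3: holds
  j=4: holds
  j=5: fails
Holds on [3,4], so largest k = 1.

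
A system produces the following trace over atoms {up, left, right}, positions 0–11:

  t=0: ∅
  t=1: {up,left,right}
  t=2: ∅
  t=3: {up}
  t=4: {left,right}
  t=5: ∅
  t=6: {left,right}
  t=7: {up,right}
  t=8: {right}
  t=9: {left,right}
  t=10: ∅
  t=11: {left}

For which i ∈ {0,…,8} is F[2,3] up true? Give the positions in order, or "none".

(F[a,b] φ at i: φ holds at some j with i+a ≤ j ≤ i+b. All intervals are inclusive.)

Evaluate at each i in [0,8]:
  i=0: ✓ (witness j=3)
  i=1: ✓ (witness j=3)
  i=2: ✗ (none in [4,5])
  i=3: ✗ (none in [5,6])
  i=4: ✓ (witness j=7)
  i=5: ✓ (witness j=7)
  i=6: ✗ (none in [8,9])
  i=7: ✗ (none in [9,10])
  i=8: ✗ (none in [10,11])

0, 1, 4, 5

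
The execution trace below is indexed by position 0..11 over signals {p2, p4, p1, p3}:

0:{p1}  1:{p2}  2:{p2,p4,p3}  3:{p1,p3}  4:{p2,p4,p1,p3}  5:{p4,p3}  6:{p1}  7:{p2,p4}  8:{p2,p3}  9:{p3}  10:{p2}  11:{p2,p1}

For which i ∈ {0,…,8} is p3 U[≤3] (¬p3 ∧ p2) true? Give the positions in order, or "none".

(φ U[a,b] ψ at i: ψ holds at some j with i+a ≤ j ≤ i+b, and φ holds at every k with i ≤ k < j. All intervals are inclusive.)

1, 7, 8

Evaluate at each i in [0,8]:
  i=0: ✗ (lhs fails at k=0 before rhs at j=1)
  i=1: ✓ (rhs at j=1)
  i=2: ✗ (no rhs in [2,5])
  i=3: ✗ (no rhs in [3,6])
  i=4: ✗ (lhs fails at k=6 before rhs at j=7)
  i=5: ✗ (lhs fails at k=6 before rhs at j=7)
  i=6: ✗ (lhs fails at k=6 before rhs at j=7)
  i=7: ✓ (rhs at j=7)
  i=8: ✓ (rhs at j=10; lhs holds on [8,9])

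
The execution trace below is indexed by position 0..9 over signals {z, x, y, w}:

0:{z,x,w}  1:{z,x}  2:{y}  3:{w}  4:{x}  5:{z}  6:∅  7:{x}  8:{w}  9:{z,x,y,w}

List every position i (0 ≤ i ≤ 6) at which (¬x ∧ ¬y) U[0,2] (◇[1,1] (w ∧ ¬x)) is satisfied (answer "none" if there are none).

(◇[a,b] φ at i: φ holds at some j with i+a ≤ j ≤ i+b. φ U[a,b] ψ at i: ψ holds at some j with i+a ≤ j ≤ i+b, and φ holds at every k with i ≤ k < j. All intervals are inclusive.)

2, 5, 6

Evaluate at each i in [0,6]:
  i=0: ✗ (lhs fails at k=0 before rhs at j=2)
  i=1: ✗ (lhs fails at k=1 before rhs at j=2)
  i=2: ✓ (rhs at j=2)
  i=3: ✗ (no rhs in [3,5])
  i=4: ✗ (no rhs in [4,6])
  i=5: ✓ (rhs at j=7; lhs holds on [5,6])
  i=6: ✓ (rhs at j=7; lhs holds on [6,6])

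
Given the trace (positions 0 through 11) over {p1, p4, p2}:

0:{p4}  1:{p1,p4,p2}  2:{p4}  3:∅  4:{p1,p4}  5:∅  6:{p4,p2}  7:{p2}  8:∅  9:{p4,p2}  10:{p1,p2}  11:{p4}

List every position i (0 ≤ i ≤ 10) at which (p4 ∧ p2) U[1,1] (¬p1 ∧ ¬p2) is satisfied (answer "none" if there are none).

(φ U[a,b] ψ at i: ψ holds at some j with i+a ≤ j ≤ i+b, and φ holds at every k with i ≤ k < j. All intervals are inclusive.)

Evaluate at each i in [0,10]:
  i=0: ✗ (no rhs in [1,1])
  i=1: ✓ (rhs at j=2; lhs holds on [1,1])
  i=2: ✗ (lhs fails at k=2 before rhs at j=3)
  i=3: ✗ (no rhs in [4,4])
  i=4: ✗ (lhs fails at k=4 before rhs at j=5)
  i=5: ✗ (no rhs in [6,6])
  i=6: ✗ (no rhs in [7,7])
  i=7: ✗ (lhs fails at k=7 before rhs at j=8)
  i=8: ✗ (no rhs in [9,9])
  i=9: ✗ (no rhs in [10,10])
  i=10: ✗ (lhs fails at k=10 before rhs at j=11)

1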